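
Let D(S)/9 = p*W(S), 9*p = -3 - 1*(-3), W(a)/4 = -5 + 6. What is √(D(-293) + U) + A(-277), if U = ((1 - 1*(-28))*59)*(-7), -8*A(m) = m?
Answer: 277/8 + I*√11977 ≈ 34.625 + 109.44*I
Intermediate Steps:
A(m) = -m/8
W(a) = 4 (W(a) = 4*(-5 + 6) = 4*1 = 4)
p = 0 (p = (-3 - 1*(-3))/9 = (-3 + 3)/9 = (⅑)*0 = 0)
U = -11977 (U = ((1 + 28)*59)*(-7) = (29*59)*(-7) = 1711*(-7) = -11977)
D(S) = 0 (D(S) = 9*(0*4) = 9*0 = 0)
√(D(-293) + U) + A(-277) = √(0 - 11977) - ⅛*(-277) = √(-11977) + 277/8 = I*√11977 + 277/8 = 277/8 + I*√11977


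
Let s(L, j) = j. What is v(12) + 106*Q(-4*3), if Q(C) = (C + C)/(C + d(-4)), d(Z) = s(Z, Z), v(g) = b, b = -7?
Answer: 152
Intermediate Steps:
v(g) = -7
d(Z) = Z
Q(C) = 2*C/(-4 + C) (Q(C) = (C + C)/(C - 4) = (2*C)/(-4 + C) = 2*C/(-4 + C))
v(12) + 106*Q(-4*3) = -7 + 106*(2*(-4*3)/(-4 - 4*3)) = -7 + 106*(2*(-12)/(-4 - 12)) = -7 + 106*(2*(-12)/(-16)) = -7 + 106*(2*(-12)*(-1/16)) = -7 + 106*(3/2) = -7 + 159 = 152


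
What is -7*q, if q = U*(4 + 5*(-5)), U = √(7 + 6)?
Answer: 147*√13 ≈ 530.02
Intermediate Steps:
U = √13 ≈ 3.6056
q = -21*√13 (q = √13*(4 + 5*(-5)) = √13*(4 - 25) = √13*(-21) = -21*√13 ≈ -75.717)
-7*q = -(-147)*√13 = 147*√13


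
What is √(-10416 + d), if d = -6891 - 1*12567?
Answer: I*√29874 ≈ 172.84*I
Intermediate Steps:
d = -19458 (d = -6891 - 12567 = -19458)
√(-10416 + d) = √(-10416 - 19458) = √(-29874) = I*√29874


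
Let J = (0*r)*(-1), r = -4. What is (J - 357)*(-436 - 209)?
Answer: 230265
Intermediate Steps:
J = 0 (J = (0*(-4))*(-1) = 0*(-1) = 0)
(J - 357)*(-436 - 209) = (0 - 357)*(-436 - 209) = -357*(-645) = 230265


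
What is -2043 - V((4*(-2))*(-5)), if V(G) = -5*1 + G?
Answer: -2078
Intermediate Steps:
V(G) = -5 + G
-2043 - V((4*(-2))*(-5)) = -2043 - (-5 + (4*(-2))*(-5)) = -2043 - (-5 - 8*(-5)) = -2043 - (-5 + 40) = -2043 - 1*35 = -2043 - 35 = -2078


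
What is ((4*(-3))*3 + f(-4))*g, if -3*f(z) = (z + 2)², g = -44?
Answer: 4928/3 ≈ 1642.7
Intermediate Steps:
f(z) = -(2 + z)²/3 (f(z) = -(z + 2)²/3 = -(2 + z)²/3)
((4*(-3))*3 + f(-4))*g = ((4*(-3))*3 - (2 - 4)²/3)*(-44) = (-12*3 - ⅓*(-2)²)*(-44) = (-36 - ⅓*4)*(-44) = (-36 - 4/3)*(-44) = -112/3*(-44) = 4928/3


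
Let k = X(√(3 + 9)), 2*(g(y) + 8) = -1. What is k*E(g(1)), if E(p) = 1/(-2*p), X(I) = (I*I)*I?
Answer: 24*√3/17 ≈ 2.4452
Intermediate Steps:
g(y) = -17/2 (g(y) = -8 + (½)*(-1) = -8 - ½ = -17/2)
X(I) = I³ (X(I) = I²*I = I³)
E(p) = -1/(2*p) (E(p) = 1*(-1/(2*p)) = -1/(2*p))
k = 24*√3 (k = (√(3 + 9))³ = (√12)³ = (2*√3)³ = 24*√3 ≈ 41.569)
k*E(g(1)) = (24*√3)*(-1/(2*(-17/2))) = (24*√3)*(-½*(-2/17)) = (24*√3)*(1/17) = 24*√3/17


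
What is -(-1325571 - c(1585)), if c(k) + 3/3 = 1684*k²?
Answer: 4231912470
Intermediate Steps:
c(k) = -1 + 1684*k²
-(-1325571 - c(1585)) = -(-1325571 - (-1 + 1684*1585²)) = -(-1325571 - (-1 + 1684*2512225)) = -(-1325571 - (-1 + 4230586900)) = -(-1325571 - 1*4230586899) = -(-1325571 - 4230586899) = -1*(-4231912470) = 4231912470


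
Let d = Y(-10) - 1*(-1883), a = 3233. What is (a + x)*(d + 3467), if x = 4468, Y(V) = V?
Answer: 41123340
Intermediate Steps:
d = 1873 (d = -10 - 1*(-1883) = -10 + 1883 = 1873)
(a + x)*(d + 3467) = (3233 + 4468)*(1873 + 3467) = 7701*5340 = 41123340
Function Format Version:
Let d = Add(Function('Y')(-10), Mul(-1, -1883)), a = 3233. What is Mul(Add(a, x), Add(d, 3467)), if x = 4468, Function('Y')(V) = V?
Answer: 41123340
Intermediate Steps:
d = 1873 (d = Add(-10, Mul(-1, -1883)) = Add(-10, 1883) = 1873)
Mul(Add(a, x), Add(d, 3467)) = Mul(Add(3233, 4468), Add(1873, 3467)) = Mul(7701, 5340) = 41123340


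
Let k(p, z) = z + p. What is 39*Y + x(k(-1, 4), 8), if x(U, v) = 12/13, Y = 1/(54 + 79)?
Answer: 2103/1729 ≈ 1.2163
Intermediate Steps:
Y = 1/133 ≈ 0.0075188
k(p, z) = p + z
x(U, v) = 12/13 (x(U, v) = 12*(1/13) = 12/13)
39*Y + x(k(-1, 4), 8) = 39*(1/133) + 12/13 = 39/133 + 12/13 = 2103/1729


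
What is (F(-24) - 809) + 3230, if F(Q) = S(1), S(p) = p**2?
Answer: 2422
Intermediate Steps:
F(Q) = 1 (F(Q) = 1**2 = 1)
(F(-24) - 809) + 3230 = (1 - 809) + 3230 = -808 + 3230 = 2422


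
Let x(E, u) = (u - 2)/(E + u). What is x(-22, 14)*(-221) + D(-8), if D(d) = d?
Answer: 647/2 ≈ 323.50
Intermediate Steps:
x(E, u) = (-2 + u)/(E + u)
x(-22, 14)*(-221) + D(-8) = ((-2 + 14)/(-22 + 14))*(-221) - 8 = (12/(-8))*(-221) - 8 = -⅛*12*(-221) - 8 = -3/2*(-221) - 8 = 663/2 - 8 = 647/2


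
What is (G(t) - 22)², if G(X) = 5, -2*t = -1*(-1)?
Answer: 289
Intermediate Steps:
t = -½ (t = -(-1)*(-1)/2 = -½*1 = -½ ≈ -0.50000)
(G(t) - 22)² = (5 - 22)² = (-17)² = 289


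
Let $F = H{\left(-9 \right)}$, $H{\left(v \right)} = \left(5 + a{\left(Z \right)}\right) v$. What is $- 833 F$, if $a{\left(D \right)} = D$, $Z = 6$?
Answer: $82467$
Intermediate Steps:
$H{\left(v \right)} = 11 v$ ($H{\left(v \right)} = \left(5 + 6\right) v = 11 v$)
$F = -99$ ($F = 11 \left(-9\right) = -99$)
$- 833 F = \left(-833\right) \left(-99\right) = 82467$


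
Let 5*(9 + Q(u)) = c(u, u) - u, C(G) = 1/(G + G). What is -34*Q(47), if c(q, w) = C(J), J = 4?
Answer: 2499/4 ≈ 624.75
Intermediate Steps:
C(G) = 1/(2*G)
c(q, w) = ⅛ (c(q, w) = (½)/4 = (½)*(¼) = ⅛)
Q(u) = -359/40 - u/5 (Q(u) = -9 + (⅛ - u)/5 = -9 + (1/40 - u/5) = -359/40 - u/5)
-34*Q(47) = -34*(-359/40 - ⅕*47) = -34*(-359/40 - 47/5) = -34*(-147/8) = 2499/4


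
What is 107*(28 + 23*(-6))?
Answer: -11770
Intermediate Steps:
107*(28 + 23*(-6)) = 107*(28 - 138) = 107*(-110) = -11770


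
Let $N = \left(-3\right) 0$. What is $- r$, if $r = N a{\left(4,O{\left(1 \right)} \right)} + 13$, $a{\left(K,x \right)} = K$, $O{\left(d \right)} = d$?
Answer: $-13$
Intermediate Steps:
$N = 0$
$r = 13$ ($r = 0 \cdot 4 + 13 = 0 + 13 = 13$)
$- r = \left(-1\right) 13 = -13$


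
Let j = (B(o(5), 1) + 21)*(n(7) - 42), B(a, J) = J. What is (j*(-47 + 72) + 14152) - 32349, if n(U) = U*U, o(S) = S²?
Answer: -14347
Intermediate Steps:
n(U) = U²
j = 154 (j = (1 + 21)*(7² - 42) = 22*(49 - 42) = 22*7 = 154)
(j*(-47 + 72) + 14152) - 32349 = (154*(-47 + 72) + 14152) - 32349 = (154*25 + 14152) - 32349 = (3850 + 14152) - 32349 = 18002 - 32349 = -14347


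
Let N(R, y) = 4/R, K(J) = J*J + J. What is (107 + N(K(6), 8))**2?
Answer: 5058001/441 ≈ 11469.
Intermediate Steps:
K(J) = J + J**2 (K(J) = J**2 + J = J + J**2)
(107 + N(K(6), 8))**2 = (107 + 4/((6*(1 + 6))))**2 = (107 + 4/((6*7)))**2 = (107 + 4/42)**2 = (107 + 4*(1/42))**2 = (107 + 2/21)**2 = (2249/21)**2 = 5058001/441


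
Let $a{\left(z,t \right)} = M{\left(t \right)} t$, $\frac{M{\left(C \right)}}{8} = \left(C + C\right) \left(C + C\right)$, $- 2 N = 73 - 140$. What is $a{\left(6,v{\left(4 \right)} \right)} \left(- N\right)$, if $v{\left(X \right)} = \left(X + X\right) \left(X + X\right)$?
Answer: $-281018368$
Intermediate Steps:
$N = \frac{67}{2}$ ($N = - \frac{73 - 140}{2} = \left(- \frac{1}{2}\right) \left(-67\right) = \frac{67}{2} \approx 33.5$)
$M{\left(C \right)} = 32 C^{2}$ ($M{\left(C \right)} = 8 \left(C + C\right) \left(C + C\right) = 8 \cdot 2 C 2 C = 8 \cdot 4 C^{2} = 32 C^{2}$)
$v{\left(X \right)} = 4 X^{2}$ ($v{\left(X \right)} = 2 X 2 X = 4 X^{2}$)
$a{\left(z,t \right)} = 32 t^{3}$ ($a{\left(z,t \right)} = 32 t^{2} t = 32 t^{3}$)
$a{\left(6,v{\left(4 \right)} \right)} \left(- N\right) = 32 \left(4 \cdot 4^{2}\right)^{3} \left(\left(-1\right) \frac{67}{2}\right) = 32 \left(4 \cdot 16\right)^{3} \left(- \frac{67}{2}\right) = 32 \cdot 64^{3} \left(- \frac{67}{2}\right) = 32 \cdot 262144 \left(- \frac{67}{2}\right) = 8388608 \left(- \frac{67}{2}\right) = -281018368$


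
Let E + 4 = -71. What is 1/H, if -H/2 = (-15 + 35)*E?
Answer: 1/3000 ≈ 0.00033333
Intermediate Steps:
E = -75 (E = -4 - 71 = -75)
H = 3000 (H = -2*(-15 + 35)*(-75) = -40*(-75) = -2*(-1500) = 3000)
1/H = 1/3000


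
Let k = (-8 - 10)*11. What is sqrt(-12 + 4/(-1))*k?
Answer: -792*I ≈ -792.0*I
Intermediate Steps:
k = -198 (k = -18*11 = -198)
sqrt(-12 + 4/(-1))*k = sqrt(-12 + 4/(-1))*(-198) = sqrt(-12 + 4*(-1))*(-198) = sqrt(-12 - 4)*(-198) = sqrt(-16)*(-198) = (4*I)*(-198) = -792*I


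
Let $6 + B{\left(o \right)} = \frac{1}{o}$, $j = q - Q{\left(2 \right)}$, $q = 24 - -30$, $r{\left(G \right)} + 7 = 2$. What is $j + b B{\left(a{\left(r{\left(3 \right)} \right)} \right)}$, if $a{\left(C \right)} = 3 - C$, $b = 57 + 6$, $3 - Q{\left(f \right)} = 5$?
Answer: $- \frac{2513}{8} \approx -314.13$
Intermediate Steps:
$Q{\left(f \right)} = -2$ ($Q{\left(f \right)} = 3 - 5 = -2$)
$r{\left(G \right)} = -5$ ($r{\left(G \right)} = -7 + 2 = -5$)
$q = 54$ ($q = 24 + 30 = 54$)
$j = 56$ ($j = 54 - -2 = 54 + 2 = 56$)
$b = 63$
$B{\left(o \right)} = -6 + \frac{1}{o}$
$j + b B{\left(a{\left(r{\left(3 \right)} \right)} \right)} = 56 + 63 \left(-6 + \frac{1}{3 - -5}\right) = 56 + 63 \left(-6 + \frac{1}{3 + 5}\right) = 56 + 63 \left(-6 + \frac{1}{8}\right) = 56 + 63 \left(- \frac{47}{8}\right) = 56 - \frac{2961}{8} = - \frac{2513}{8}$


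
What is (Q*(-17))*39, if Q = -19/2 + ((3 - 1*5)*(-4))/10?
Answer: 57681/10 ≈ 5768.1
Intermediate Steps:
Q = -87/10 (Q = -19*½ + ((3 - 5)*(-4))*(⅒) = -19/2 - 2*(-4)*(⅒) = -19/2 + 8*(⅒) = -19/2 + ⅘ = -87/10 ≈ -8.7000)
(Q*(-17))*39 = -87/10*(-17)*39 = (1479/10)*39 = 57681/10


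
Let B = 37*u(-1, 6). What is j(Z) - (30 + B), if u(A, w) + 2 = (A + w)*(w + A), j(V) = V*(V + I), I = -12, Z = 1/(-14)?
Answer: -172507/196 ≈ -880.14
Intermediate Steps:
Z = -1/14 ≈ -0.071429
j(V) = V*(-12 + V) (j(V) = V*(V - 12) = V*(-12 + V))
u(A, w) = -2 + (A + w)² (u(A, w) = -2 + (A + w)*(w + A) = -2 + (A + w)*(A + w) = -2 + (A + w)²)
B = 851 (B = 37*(-2 + (-1 + 6)²) = 37*(-2 + 5²) = 37*(-2 + 25) = 37*23 = 851)
j(Z) - (30 + B) = -(-12 - 1/14)/14 - (30 + 851) = -1/14*(-169/14) - 1*881 = 169/196 - 881 = -172507/196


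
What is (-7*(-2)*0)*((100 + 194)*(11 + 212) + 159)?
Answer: 0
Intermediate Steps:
(-7*(-2)*0)*((100 + 194)*(11 + 212) + 159) = (14*0)*(294*223 + 159) = 0*(65562 + 159) = 0*65721 = 0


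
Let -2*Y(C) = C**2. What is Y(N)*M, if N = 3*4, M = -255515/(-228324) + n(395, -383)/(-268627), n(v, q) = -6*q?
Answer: -408681236118/5111165929 ≈ -79.958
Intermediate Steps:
M = 68113539353/61333991148 (M = -255515/(-228324) - 6*(-383)/(-268627) = -255515*(-1/228324) + 2298*(-1/268627) = 255515/228324 - 2298/268627 = 68113539353/61333991148 ≈ 1.1105)
N = 12
Y(C) = -C**2/2
Y(N)*M = -1/2*12**2*(68113539353/61333991148) = -1/2*144*(68113539353/61333991148) = -72*68113539353/61333991148 = -408681236118/5111165929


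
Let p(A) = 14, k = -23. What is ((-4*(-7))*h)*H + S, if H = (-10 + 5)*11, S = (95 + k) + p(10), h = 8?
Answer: -12234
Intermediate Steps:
S = 86 (S = (95 - 23) + 14 = 72 + 14 = 86)
H = -55 (H = -5*11 = -55)
((-4*(-7))*h)*H + S = (-4*(-7)*8)*(-55) + 86 = (28*8)*(-55) + 86 = 224*(-55) + 86 = -12320 + 86 = -12234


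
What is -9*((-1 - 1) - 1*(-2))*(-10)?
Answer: 0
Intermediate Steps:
-9*((-1 - 1) - 1*(-2))*(-10) = -9*(-2 + 2)*(-10) = -9*0*(-10) = 0*(-10) = 0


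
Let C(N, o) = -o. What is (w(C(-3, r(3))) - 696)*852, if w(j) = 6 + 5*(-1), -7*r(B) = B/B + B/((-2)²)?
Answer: -592140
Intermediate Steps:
r(B) = -⅐ - B/28 (r(B) = -(B/B + B/((-2)²))/7 = -(1 + B/4)/7 = -⅐ - B/28)
w(j) = 1 (w(j) = 6 - 5 = 1)
(w(C(-3, r(3))) - 696)*852 = (1 - 696)*852 = -695*852 = -592140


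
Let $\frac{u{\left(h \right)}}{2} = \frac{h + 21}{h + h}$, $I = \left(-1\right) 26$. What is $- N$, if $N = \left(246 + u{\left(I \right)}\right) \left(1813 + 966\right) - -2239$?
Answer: $- \frac{17846593}{26} \approx -6.8641 \cdot 10^{5}$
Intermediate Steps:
$I = -26$
$u{\left(h \right)} = \frac{21 + h}{h}$ ($u{\left(h \right)} = 2 \frac{h + 21}{h + h} = 2 \frac{21 + h}{2 h} = \frac{21 + h}{h}$)
$N = \frac{17846593}{26}$ ($N = \left(246 + \frac{21 - 26}{-26}\right) \left(1813 + 966\right) - -2239 = \left(246 - - \frac{5}{26}\right) 2779 + 2239 = \left(246 + \frac{5}{26}\right) 2779 + 2239 = \frac{6401}{26} \cdot 2779 + 2239 = \frac{17788379}{26} + 2239 = \frac{17846593}{26} \approx 6.8641 \cdot 10^{5}$)
$- N = \left(-1\right) \frac{17846593}{26} = - \frac{17846593}{26}$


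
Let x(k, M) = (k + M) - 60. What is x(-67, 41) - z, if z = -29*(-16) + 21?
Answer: -571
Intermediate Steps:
z = 485 (z = 464 + 21 = 485)
x(k, M) = -60 + M + k (x(k, M) = (M + k) - 60 = -60 + M + k)
x(-67, 41) - z = (-60 + 41 - 67) - 1*485 = -86 - 485 = -571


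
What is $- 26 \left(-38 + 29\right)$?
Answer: $234$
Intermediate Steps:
$- 26 \left(-38 + 29\right) = \left(-26\right) \left(-9\right) = 234$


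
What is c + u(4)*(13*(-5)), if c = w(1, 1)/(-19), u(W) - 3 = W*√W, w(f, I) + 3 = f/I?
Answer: -13583/19 ≈ -714.89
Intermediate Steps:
w(f, I) = -3 + f/I
u(W) = 3 + W^(3/2) (u(W) = 3 + W*√W = 3 + W^(3/2))
c = 2/19 (c = (-3 + 1/1)/(-19) = (-3 + 1*1)*(-1/19) = (-3 + 1)*(-1/19) = -2*(-1/19) = 2/19 ≈ 0.10526)
c + u(4)*(13*(-5)) = 2/19 + (3 + 4^(3/2))*(13*(-5)) = 2/19 + (3 + 8)*(-65) = 2/19 + 11*(-65) = 2/19 - 715 = -13583/19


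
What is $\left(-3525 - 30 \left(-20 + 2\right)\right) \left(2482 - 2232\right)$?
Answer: $-746250$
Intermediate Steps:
$\left(-3525 - 30 \left(-20 + 2\right)\right) \left(2482 - 2232\right) = \left(-3525 - -540\right) 250 = \left(-3525 + 540\right) 250 = \left(-2985\right) 250 = -746250$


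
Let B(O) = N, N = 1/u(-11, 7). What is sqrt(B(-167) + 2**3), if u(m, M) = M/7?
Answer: 3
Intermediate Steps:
u(m, M) = M/7 (u(m, M) = M*(1/7) = M/7)
N = 1 (N = 1/((1/7)*7) = 1/1 = 1)
B(O) = 1
sqrt(B(-167) + 2**3) = sqrt(1 + 2**3) = sqrt(1 + 8) = sqrt(9) = 3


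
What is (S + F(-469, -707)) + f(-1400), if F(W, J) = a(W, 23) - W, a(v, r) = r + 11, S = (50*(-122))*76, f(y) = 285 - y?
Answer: -461412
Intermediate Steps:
S = -463600 (S = -6100*76 = -463600)
a(v, r) = 11 + r
F(W, J) = 34 - W (F(W, J) = (11 + 23) - W = 34 - W)
(S + F(-469, -707)) + f(-1400) = (-463600 + (34 - 1*(-469))) + (285 - 1*(-1400)) = (-463600 + (34 + 469)) + (285 + 1400) = (-463600 + 503) + 1685 = -463097 + 1685 = -461412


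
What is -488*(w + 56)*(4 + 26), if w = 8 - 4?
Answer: -878400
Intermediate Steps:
w = 4
-488*(w + 56)*(4 + 26) = -488*(4 + 56)*(4 + 26) = -29280*30 = -488*1800 = -878400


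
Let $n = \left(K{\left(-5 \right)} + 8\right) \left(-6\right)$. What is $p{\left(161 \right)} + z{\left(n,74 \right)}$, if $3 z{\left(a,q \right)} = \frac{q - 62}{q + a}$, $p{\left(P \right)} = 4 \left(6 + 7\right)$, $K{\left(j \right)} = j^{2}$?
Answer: $\frac{1611}{31} \approx 51.968$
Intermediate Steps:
$p{\left(P \right)} = 52$ ($p{\left(P \right)} = 4 \cdot 13 = 52$)
$n = -198$ ($n = \left(\left(-5\right)^{2} + 8\right) \left(-6\right) = \left(25 + 8\right) \left(-6\right) = 33 \left(-6\right) = -198$)
$z{\left(a,q \right)} = \frac{-62 + q}{3 \left(a + q\right)}$ ($z{\left(a,q \right)} = \frac{\left(q - 62\right) \frac{1}{q + a}}{3} = \frac{\left(-62 + q\right) \frac{1}{a + q}}{3} = \frac{\frac{1}{a + q} \left(-62 + q\right)}{3} = \frac{-62 + q}{3 \left(a + q\right)}$)
$p{\left(161 \right)} + z{\left(n,74 \right)} = 52 + \frac{-62 + 74}{3 \left(-198 + 74\right)} = 52 + \frac{1}{3} \frac{1}{-124} \cdot 12 = 52 + \frac{1}{3} \left(- \frac{1}{124}\right) 12 = 52 - \frac{1}{31} = \frac{1611}{31}$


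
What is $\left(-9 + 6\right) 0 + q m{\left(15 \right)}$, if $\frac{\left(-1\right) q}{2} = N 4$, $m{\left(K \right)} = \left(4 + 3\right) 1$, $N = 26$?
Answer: $-1456$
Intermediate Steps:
$m{\left(K \right)} = 7$ ($m{\left(K \right)} = 7 \cdot 1 = 7$)
$q = -208$ ($q = - 2 \cdot 26 \cdot 4 = \left(-2\right) 104 = -208$)
$\left(-9 + 6\right) 0 + q m{\left(15 \right)} = \left(-9 + 6\right) 0 - 1456 = \left(-3\right) 0 - 1456 = 0 - 1456 = -1456$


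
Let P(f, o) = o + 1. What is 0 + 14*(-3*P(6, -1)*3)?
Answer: 0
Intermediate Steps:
P(f, o) = 1 + o
0 + 14*(-3*P(6, -1)*3) = 0 + 14*(-3*(1 - 1)*3) = 0 + 14*(-3*0*3) = 0 + 14*(0*3) = 0 + 14*0 = 0 + 0 = 0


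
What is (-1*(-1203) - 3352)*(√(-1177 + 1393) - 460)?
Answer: 988540 - 12894*√6 ≈ 9.5696e+5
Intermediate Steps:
(-1*(-1203) - 3352)*(√(-1177 + 1393) - 460) = (1203 - 3352)*(√216 - 460) = -2149*(6*√6 - 460) = -2149*(-460 + 6*√6) = 988540 - 12894*√6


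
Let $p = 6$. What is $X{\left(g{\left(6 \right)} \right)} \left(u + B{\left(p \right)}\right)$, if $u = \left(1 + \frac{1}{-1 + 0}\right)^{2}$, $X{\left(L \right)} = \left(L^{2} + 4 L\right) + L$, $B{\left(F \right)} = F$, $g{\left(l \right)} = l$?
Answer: $396$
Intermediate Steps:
$X{\left(L \right)} = L^{2} + 5 L$
$u = 0$ ($u = \left(1 + \frac{1}{-1}\right)^{2} = \left(1 - 1\right)^{2} = 0^{2} = 0$)
$X{\left(g{\left(6 \right)} \right)} \left(u + B{\left(p \right)}\right) = 6 \left(5 + 6\right) \left(0 + 6\right) = 6 \cdot 11 \cdot 6 = 66 \cdot 6 = 396$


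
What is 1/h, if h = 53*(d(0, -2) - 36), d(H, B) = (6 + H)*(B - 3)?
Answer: -1/3498 ≈ -0.00028588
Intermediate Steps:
d(H, B) = (-3 + B)*(6 + H) (d(H, B) = (6 + H)*(-3 + B) = (-3 + B)*(6 + H))
h = -3498 (h = 53*((-18 - 3*0 + 6*(-2) - 2*0) - 36) = 53*((-18 + 0 - 12 + 0) - 36) = 53*(-30 - 36) = 53*(-66) = -3498)
1/h = 1/(-3498) = -1/3498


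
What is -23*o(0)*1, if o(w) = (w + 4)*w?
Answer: 0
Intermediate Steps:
o(w) = w*(4 + w) (o(w) = (4 + w)*w = w*(4 + w))
-23*o(0)*1 = -0*(4 + 0)*1 = -0*4*1 = -23*0*1 = 0*1 = 0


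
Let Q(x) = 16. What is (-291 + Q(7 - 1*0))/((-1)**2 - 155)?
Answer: 25/14 ≈ 1.7857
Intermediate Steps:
(-291 + Q(7 - 1*0))/((-1)**2 - 155) = (-291 + 16)/((-1)**2 - 155) = -275/(1 - 155) = -275/(-154) = -275*(-1/154) = 25/14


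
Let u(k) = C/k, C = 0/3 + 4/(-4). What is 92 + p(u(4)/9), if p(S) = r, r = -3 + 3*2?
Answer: 95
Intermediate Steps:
C = -1 (C = 0*(⅓) + 4*(-¼) = 0 - 1 = -1)
u(k) = -1/k
r = 3 (r = -3 + 6 = 3)
p(S) = 3
92 + p(u(4)/9) = 92 + 3 = 95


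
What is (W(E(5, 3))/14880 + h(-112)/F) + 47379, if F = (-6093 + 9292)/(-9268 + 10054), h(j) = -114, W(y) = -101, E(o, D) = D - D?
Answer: 2253959833861/47601120 ≈ 47351.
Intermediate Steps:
E(o, D) = 0
F = 3199/786 ≈ 4.0700
(W(E(5, 3))/14880 + h(-112)/F) + 47379 = (-101/14880 - 114/3199/786) + 47379 = (-101*1/14880 - 114*786/3199) + 47379 = (-101/14880 - 89604/3199) + 47379 = -1333630619/47601120 + 47379 = 2253959833861/47601120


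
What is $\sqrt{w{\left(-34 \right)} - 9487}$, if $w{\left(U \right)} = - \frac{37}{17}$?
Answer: $\frac{6 i \sqrt{76177}}{17} \approx 97.412 i$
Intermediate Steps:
$w{\left(U \right)} = - \frac{37}{17}$ ($w{\left(U \right)} = \left(-37\right) \frac{1}{17} = - \frac{37}{17}$)
$\sqrt{w{\left(-34 \right)} - 9487} = \sqrt{- \frac{37}{17} - 9487} = \sqrt{- \frac{161316}{17}} = \frac{6 i \sqrt{76177}}{17}$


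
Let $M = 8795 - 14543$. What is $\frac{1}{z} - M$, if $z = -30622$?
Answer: $\frac{176015255}{30622} \approx 5748.0$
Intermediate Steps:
$M = -5748$
$\frac{1}{z} - M = \frac{1}{-30622} - -5748 = - \frac{1}{30622} + 5748 = \frac{176015255}{30622}$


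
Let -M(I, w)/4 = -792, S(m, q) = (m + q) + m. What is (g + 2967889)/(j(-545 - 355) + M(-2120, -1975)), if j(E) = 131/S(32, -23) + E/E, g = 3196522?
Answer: 252740851/130060 ≈ 1943.3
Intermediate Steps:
S(m, q) = q + 2*m
M(I, w) = 3168 (M(I, w) = -4*(-792) = 3168)
j(E) = 172/41 (j(E) = 131/(-23 + 2*32) + E/E = 131/(-23 + 64) + 1 = 131/41 + 1 = 172/41)
(g + 2967889)/(j(-545 - 355) + M(-2120, -1975)) = (3196522 + 2967889)/(172/41 + 3168) = 6164411/(130060/41) = 6164411*(41/130060) = 252740851/130060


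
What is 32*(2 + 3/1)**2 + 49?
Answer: 849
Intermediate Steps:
32*(2 + 3/1)**2 + 49 = 32*(2 + 3*1)**2 + 49 = 32*(2 + 3)**2 + 49 = 32*5**2 + 49 = 32*25 + 49 = 800 + 49 = 849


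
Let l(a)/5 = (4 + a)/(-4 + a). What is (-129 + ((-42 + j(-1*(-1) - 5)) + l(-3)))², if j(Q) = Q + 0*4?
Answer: 1512900/49 ≈ 30876.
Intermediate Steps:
l(a) = 5*(4 + a)/(-4 + a) (l(a) = 5*((4 + a)/(-4 + a)) = 5*(4 + a)/(-4 + a))
j(Q) = Q (j(Q) = Q + 0 = Q)
(-129 + ((-42 + j(-1*(-1) - 5)) + l(-3)))² = (-129 + ((-42 + (-1*(-1) - 5)) + 5*(4 - 3)/(-4 - 3)))² = (-129 + ((-42 + (1 - 5)) + 5*1/(-7)))² = (-129 + ((-42 - 4) + 5*(-⅐)*1))² = (-129 + (-46 - 5/7))² = (-129 - 327/7)² = (-1230/7)² = 1512900/49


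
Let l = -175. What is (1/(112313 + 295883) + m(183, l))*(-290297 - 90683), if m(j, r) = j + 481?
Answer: -25815409100525/102049 ≈ -2.5297e+8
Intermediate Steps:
m(j, r) = 481 + j
(1/(112313 + 295883) + m(183, l))*(-290297 - 90683) = (1/(112313 + 295883) + (481 + 183))*(-290297 - 90683) = (1/408196 + 664)*(-380980) = (271042145/408196)*(-380980) = -25815409100525/102049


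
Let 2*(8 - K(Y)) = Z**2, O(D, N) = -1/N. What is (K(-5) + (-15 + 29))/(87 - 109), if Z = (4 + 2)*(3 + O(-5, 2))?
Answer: 181/44 ≈ 4.1136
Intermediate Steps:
Z = 15 (Z = (4 + 2)*(3 - 1/2) = 6*(3 - 1*1/2) = 6*(3 - 1/2) = 6*(5/2) = 15)
K(Y) = -209/2 (K(Y) = 8 - 1/2*15**2 = 8 - 1/2*225 = 8 - 225/2 = -209/2)
(K(-5) + (-15 + 29))/(87 - 109) = (-209/2 + (-15 + 29))/(87 - 109) = (-209/2 + 14)/(-22) = -181/2*(-1/22) = 181/44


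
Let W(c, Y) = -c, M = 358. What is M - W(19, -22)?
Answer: 377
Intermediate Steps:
M - W(19, -22) = 358 - (-1)*19 = 358 - 1*(-19) = 358 + 19 = 377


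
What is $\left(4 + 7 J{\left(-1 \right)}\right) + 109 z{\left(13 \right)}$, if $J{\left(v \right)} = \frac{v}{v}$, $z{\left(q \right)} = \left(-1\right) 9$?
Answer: $-970$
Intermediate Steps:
$z{\left(q \right)} = -9$
$J{\left(v \right)} = 1$
$\left(4 + 7 J{\left(-1 \right)}\right) + 109 z{\left(13 \right)} = \left(4 + 7 \cdot 1\right) + 109 \left(-9\right) = \left(4 + 7\right) - 981 = 11 - 981 = -970$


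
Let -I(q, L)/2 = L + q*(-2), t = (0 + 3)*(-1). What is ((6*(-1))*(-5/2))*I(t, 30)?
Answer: -1080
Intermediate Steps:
t = -3 (t = 3*(-1) = -3)
I(q, L) = -2*L + 4*q (I(q, L) = -2*(L + q*(-2)) = -2*(L - 2*q) = -2*L + 4*q)
((6*(-1))*(-5/2))*I(t, 30) = ((6*(-1))*(-5/2))*(-2*30 + 4*(-3)) = (-(-30)/2)*(-60 - 12) = -6*(-5/2)*(-72) = 15*(-72) = -1080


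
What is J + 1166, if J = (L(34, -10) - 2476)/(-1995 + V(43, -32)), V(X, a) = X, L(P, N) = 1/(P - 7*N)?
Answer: 236964831/203008 ≈ 1167.3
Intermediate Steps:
J = 257503/203008 (J = (-1/(-1*34 + 7*(-10)) - 2476)/(-1995 + 43) = (-1/(-34 - 70) - 2476)/(-1952) = (-1/(-104) - 2476)*(-1/1952) = (-1*(-1/104) - 2476)*(-1/1952) = (1/104 - 2476)*(-1/1952) = -257503/104*(-1/1952) = 257503/203008 ≈ 1.2684)
J + 1166 = 257503/203008 + 1166 = 236964831/203008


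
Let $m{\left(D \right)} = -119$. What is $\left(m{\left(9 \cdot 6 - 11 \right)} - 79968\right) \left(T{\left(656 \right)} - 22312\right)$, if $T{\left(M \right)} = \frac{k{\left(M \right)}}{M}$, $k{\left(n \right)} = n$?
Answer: $1786821057$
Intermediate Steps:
$T{\left(M \right)} = 1$ ($T{\left(M \right)} = \frac{M}{M} = 1$)
$\left(m{\left(9 \cdot 6 - 11 \right)} - 79968\right) \left(T{\left(656 \right)} - 22312\right) = \left(-119 - 79968\right) \left(1 - 22312\right) = \left(-80087\right) \left(-22311\right) = 1786821057$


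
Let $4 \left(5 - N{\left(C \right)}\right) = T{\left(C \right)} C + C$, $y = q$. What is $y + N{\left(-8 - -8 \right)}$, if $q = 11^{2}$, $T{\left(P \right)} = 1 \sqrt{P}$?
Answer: $126$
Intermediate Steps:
$T{\left(P \right)} = \sqrt{P}$
$q = 121$
$y = 121$
$N{\left(C \right)} = 5 - \frac{C}{4} - \frac{C^{\frac{3}{2}}}{4}$ ($N{\left(C \right)} = 5 - \frac{\sqrt{C} C + C}{4} = 5 - \frac{C^{\frac{3}{2}} + C}{4} = 5 - \frac{C + C^{\frac{3}{2}}}{4} = 5 - \left(\frac{C}{4} + \frac{C^{\frac{3}{2}}}{4}\right) = 5 - \frac{C}{4} - \frac{C^{\frac{3}{2}}}{4}$)
$y + N{\left(-8 - -8 \right)} = 121 - \left(-5 + \frac{\left(-8 - -8\right)^{\frac{3}{2}}}{4} + \frac{-8 - -8}{4}\right) = 121 - \left(-5 + \frac{\left(-8 + 8\right)^{\frac{3}{2}}}{4} + \frac{-8 + 8}{4}\right) = 121 - \left(-5 + \frac{0^{\frac{3}{2}}}{4}\right) = 121 + \left(5 + 0 - 0\right) = 121 + \left(5 + 0 + 0\right) = 121 + 5 = 126$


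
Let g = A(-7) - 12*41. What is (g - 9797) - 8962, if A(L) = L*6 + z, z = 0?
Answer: -19293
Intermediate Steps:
A(L) = 6*L (A(L) = L*6 + 0 = 6*L + 0 = 6*L)
g = -534 (g = 6*(-7) - 12*41 = -42 - 492 = -534)
(g - 9797) - 8962 = (-534 - 9797) - 8962 = -10331 - 8962 = -19293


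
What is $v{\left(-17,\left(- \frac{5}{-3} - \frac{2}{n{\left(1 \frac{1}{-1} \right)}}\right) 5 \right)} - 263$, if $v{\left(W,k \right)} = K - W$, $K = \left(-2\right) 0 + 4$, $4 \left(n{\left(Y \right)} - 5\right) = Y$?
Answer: $-242$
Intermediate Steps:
$n{\left(Y \right)} = 5 + \frac{Y}{4}$
$K = 4$ ($K = 0 + 4 = 4$)
$v{\left(W,k \right)} = 4 - W$
$v{\left(-17,\left(- \frac{5}{-3} - \frac{2}{n{\left(1 \frac{1}{-1} \right)}}\right) 5 \right)} - 263 = \left(4 - -17\right) - 263 = \left(4 + 17\right) - 263 = 21 - 263 = -242$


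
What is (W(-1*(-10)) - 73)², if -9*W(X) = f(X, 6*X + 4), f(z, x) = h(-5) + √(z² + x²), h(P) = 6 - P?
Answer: 150140/27 + 2672*√1049/81 ≈ 6629.2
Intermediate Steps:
f(z, x) = 11 + √(x² + z²) (f(z, x) = (6 - 1*(-5)) + √(z² + x²) = (6 + 5) + √(x² + z²) = 11 + √(x² + z²))
W(X) = -11/9 - √(X² + (4 + 6*X)²)/9 (W(X) = -(11 + √((6*X + 4)² + X²))/9 = -(11 + √((4 + 6*X)² + X²))/9 = -(11 + √(X² + (4 + 6*X)²))/9 = -11/9 - √(X² + (4 + 6*X)²)/9)
(W(-1*(-10)) - 73)² = ((-11/9 - √(16 + 37*(-1*(-10))² + 48*(-1*(-10)))/9) - 73)² = ((-11/9 - √(16 + 37*10² + 48*10)/9) - 73)² = ((-11/9 - √(16 + 37*100 + 480)/9) - 73)² = ((-11/9 - √(16 + 3700 + 480)/9) - 73)² = ((-11/9 - 2*√1049/9) - 73)² = (-668/9 - 2*√1049/9)²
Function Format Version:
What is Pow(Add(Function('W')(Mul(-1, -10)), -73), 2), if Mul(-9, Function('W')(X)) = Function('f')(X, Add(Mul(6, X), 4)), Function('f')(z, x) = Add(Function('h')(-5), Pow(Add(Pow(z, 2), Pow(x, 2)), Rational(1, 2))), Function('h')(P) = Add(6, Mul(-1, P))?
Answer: Add(Rational(150140, 27), Mul(Rational(2672, 81), Pow(1049, Rational(1, 2)))) ≈ 6629.2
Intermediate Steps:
Function('f')(z, x) = Add(11, Pow(Add(Pow(x, 2), Pow(z, 2)), Rational(1, 2))) (Function('f')(z, x) = Add(Add(6, Mul(-1, -5)), Pow(Add(Pow(z, 2), Pow(x, 2)), Rational(1, 2))) = Add(Add(6, 5), Pow(Add(Pow(x, 2), Pow(z, 2)), Rational(1, 2))) = Add(11, Pow(Add(Pow(x, 2), Pow(z, 2)), Rational(1, 2))))
Function('W')(X) = Add(Rational(-11, 9), Mul(Rational(-1, 9), Pow(Add(Pow(X, 2), Pow(Add(4, Mul(6, X)), 2)), Rational(1, 2)))) (Function('W')(X) = Mul(Rational(-1, 9), Add(11, Pow(Add(Pow(Add(Mul(6, X), 4), 2), Pow(X, 2)), Rational(1, 2)))) = Mul(Rational(-1, 9), Add(11, Pow(Add(Pow(Add(4, Mul(6, X)), 2), Pow(X, 2)), Rational(1, 2)))) = Mul(Rational(-1, 9), Add(11, Pow(Add(Pow(X, 2), Pow(Add(4, Mul(6, X)), 2)), Rational(1, 2)))) = Add(Rational(-11, 9), Mul(Rational(-1, 9), Pow(Add(Pow(X, 2), Pow(Add(4, Mul(6, X)), 2)), Rational(1, 2)))))
Pow(Add(Function('W')(Mul(-1, -10)), -73), 2) = Pow(Add(Add(Rational(-11, 9), Mul(Rational(-1, 9), Pow(Add(16, Mul(37, Pow(Mul(-1, -10), 2)), Mul(48, Mul(-1, -10))), Rational(1, 2)))), -73), 2) = Pow(Add(Add(Rational(-11, 9), Mul(Rational(-1, 9), Pow(Add(16, Mul(37, Pow(10, 2)), Mul(48, 10)), Rational(1, 2)))), -73), 2) = Pow(Add(Add(Rational(-11, 9), Mul(Rational(-1, 9), Pow(Add(16, Mul(37, 100), 480), Rational(1, 2)))), -73), 2) = Pow(Add(Add(Rational(-11, 9), Mul(Rational(-1, 9), Pow(Add(16, 3700, 480), Rational(1, 2)))), -73), 2) = Pow(Add(Add(Rational(-11, 9), Mul(Rational(-1, 9), Pow(4196, Rational(1, 2)))), -73), 2) = Pow(Add(Add(Rational(-11, 9), Mul(Rational(-1, 9), Mul(2, Pow(1049, Rational(1, 2))))), -73), 2) = Pow(Add(Add(Rational(-11, 9), Mul(Rational(-2, 9), Pow(1049, Rational(1, 2)))), -73), 2) = Pow(Add(Rational(-668, 9), Mul(Rational(-2, 9), Pow(1049, Rational(1, 2)))), 2)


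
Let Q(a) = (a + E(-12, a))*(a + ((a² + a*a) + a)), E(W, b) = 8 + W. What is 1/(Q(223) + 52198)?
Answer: 1/21931174 ≈ 4.5597e-8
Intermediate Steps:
Q(a) = (-4 + a)*(2*a + 2*a²) (Q(a) = (a + (8 - 12))*(a + ((a² + a*a) + a)) = (a - 4)*(a + ((a² + a²) + a)) = (-4 + a)*(a + (2*a² + a)) = (-4 + a)*(a + (a + 2*a²)) = (-4 + a)*(2*a + 2*a²))
1/(Q(223) + 52198) = 1/(2*223*(-4 + 223² - 3*223) + 52198) = 1/(2*223*(-4 + 49729 - 669) + 52198) = 1/(2*223*49056 + 52198) = 1/(21878976 + 52198) = 1/21931174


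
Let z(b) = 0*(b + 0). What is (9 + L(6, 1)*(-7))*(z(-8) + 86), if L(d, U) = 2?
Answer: -430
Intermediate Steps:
z(b) = 0 (z(b) = 0*b = 0)
(9 + L(6, 1)*(-7))*(z(-8) + 86) = (9 + 2*(-7))*(0 + 86) = (9 - 14)*86 = -5*86 = -430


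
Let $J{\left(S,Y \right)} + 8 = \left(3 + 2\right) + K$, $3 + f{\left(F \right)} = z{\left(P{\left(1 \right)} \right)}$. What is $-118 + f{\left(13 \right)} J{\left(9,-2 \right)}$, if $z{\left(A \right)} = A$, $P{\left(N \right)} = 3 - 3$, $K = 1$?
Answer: $-112$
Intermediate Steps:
$P{\left(N \right)} = 0$
$f{\left(F \right)} = -3$ ($f{\left(F \right)} = -3 + 0 = -3$)
$J{\left(S,Y \right)} = -2$ ($J{\left(S,Y \right)} = -8 + \left(\left(3 + 2\right) + 1\right) = -8 + \left(5 + 1\right) = -8 + 6 = -2$)
$-118 + f{\left(13 \right)} J{\left(9,-2 \right)} = -118 - -6 = -118 + 6 = -112$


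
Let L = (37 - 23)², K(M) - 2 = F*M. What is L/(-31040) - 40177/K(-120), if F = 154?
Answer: 155434049/71694640 ≈ 2.1680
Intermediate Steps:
K(M) = 2 + 154*M
L = 196 (L = 14² = 196)
L/(-31040) - 40177/K(-120) = 196/(-31040) - 40177/(2 + 154*(-120)) = 196*(-1/31040) - 40177/(2 - 18480) = -49/7760 - 40177/(-18478) = -49/7760 - 40177*(-1/18478) = -49/7760 + 40177/18478 = 155434049/71694640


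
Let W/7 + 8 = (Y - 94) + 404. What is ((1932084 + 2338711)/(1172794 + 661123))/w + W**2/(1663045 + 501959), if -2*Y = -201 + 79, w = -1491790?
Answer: 196270017532789285/65811768533023508 ≈ 2.9823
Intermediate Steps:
Y = 61 (Y = -(-201 + 79)/2 = -1/2*(-122) = 61)
W = 2541 (W = -56 + 7*((61 - 94) + 404) = -56 + 7*(-33 + 404) = -56 + 7*371 = -56 + 2597 = 2541)
((1932084 + 2338711)/(1172794 + 661123))/w + W**2/(1663045 + 501959) = ((1932084 + 2338711)/(1172794 + 661123))/(-1491790) + 2541**2/(1663045 + 501959) = (4270795/1833917)*(-1/1491790) + 6456681/2165004 = (4270795*(1/1833917))*(-1/1491790) + 6456681*(1/2165004) = (4270795/1833917)*(-1/1491790) + 717409/240556 = -854159/547163808286 + 717409/240556 = 196270017532789285/65811768533023508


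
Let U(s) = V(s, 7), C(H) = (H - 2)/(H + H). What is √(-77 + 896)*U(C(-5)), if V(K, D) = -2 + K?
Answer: -39*√91/10 ≈ -37.204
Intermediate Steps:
C(H) = (-2 + H)/(2*H) (C(H) = (-2 + H)/((2*H)) = (-2 + H)*(1/(2*H)) = (-2 + H)/(2*H))
U(s) = -2 + s
√(-77 + 896)*U(C(-5)) = √(-77 + 896)*(-2 + (½)*(-2 - 5)/(-5)) = √819*(-2 + (½)*(-⅕)*(-7)) = (3*√91)*(-2 + 7/10) = (3*√91)*(-13/10) = -39*√91/10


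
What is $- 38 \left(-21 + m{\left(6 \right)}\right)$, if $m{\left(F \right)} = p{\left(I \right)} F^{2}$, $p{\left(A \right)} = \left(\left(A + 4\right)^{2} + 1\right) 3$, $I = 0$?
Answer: $-68970$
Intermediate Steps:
$p{\left(A \right)} = 3 + 3 \left(4 + A\right)^{2}$ ($p{\left(A \right)} = \left(\left(4 + A\right)^{2} + 1\right) 3 = \left(1 + \left(4 + A\right)^{2}\right) 3 = 3 + 3 \left(4 + A\right)^{2}$)
$m{\left(F \right)} = 51 F^{2}$ ($m{\left(F \right)} = \left(3 + 3 \left(4 + 0\right)^{2}\right) F^{2} = \left(3 + 3 \cdot 4^{2}\right) F^{2} = \left(3 + 3 \cdot 16\right) F^{2} = \left(3 + 48\right) F^{2} = 51 F^{2}$)
$- 38 \left(-21 + m{\left(6 \right)}\right) = - 38 \left(-21 + 51 \cdot 6^{2}\right) = - 38 \left(-21 + 51 \cdot 36\right) = - 38 \left(-21 + 1836\right) = \left(-38\right) 1815 = -68970$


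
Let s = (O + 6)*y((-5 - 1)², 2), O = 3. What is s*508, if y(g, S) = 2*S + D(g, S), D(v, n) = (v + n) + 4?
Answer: 210312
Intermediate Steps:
D(v, n) = 4 + n + v (D(v, n) = (n + v) + 4 = 4 + n + v)
y(g, S) = 4 + g + 3*S (y(g, S) = 2*S + (4 + S + g) = 4 + g + 3*S)
s = 414 (s = (3 + 6)*(4 + (-5 - 1)² + 3*2) = 9*(4 + (-6)² + 6) = 9*(4 + 36 + 6) = 9*46 = 414)
s*508 = 414*508 = 210312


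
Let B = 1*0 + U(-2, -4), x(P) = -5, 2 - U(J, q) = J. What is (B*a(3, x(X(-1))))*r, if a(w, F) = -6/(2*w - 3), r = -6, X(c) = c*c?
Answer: 48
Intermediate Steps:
U(J, q) = 2 - J
X(c) = c²
a(w, F) = -6/(-3 + 2*w)
B = 4 (B = 1*0 + (2 - 1*(-2)) = 0 + (2 + 2) = 0 + 4 = 4)
(B*a(3, x(X(-1))))*r = (4*(-6/(-3 + 2*3)))*(-6) = (4*(-6/(-3 + 6)))*(-6) = (4*(-6/3))*(-6) = (4*(-6*⅓))*(-6) = (4*(-2))*(-6) = -8*(-6) = 48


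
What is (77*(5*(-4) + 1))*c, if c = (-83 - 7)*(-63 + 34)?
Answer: -3818430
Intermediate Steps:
c = 2610 (c = -90*(-29) = 2610)
(77*(5*(-4) + 1))*c = (77*(5*(-4) + 1))*2610 = (77*(-20 + 1))*2610 = (77*(-19))*2610 = -1463*2610 = -3818430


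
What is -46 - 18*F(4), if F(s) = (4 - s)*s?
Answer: -46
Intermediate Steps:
F(s) = s*(4 - s)
-46 - 18*F(4) = -46 - 72*(4 - 1*4) = -46 - 72*(4 - 4) = -46 - 72*0 = -46 - 18*0 = -46 + 0 = -46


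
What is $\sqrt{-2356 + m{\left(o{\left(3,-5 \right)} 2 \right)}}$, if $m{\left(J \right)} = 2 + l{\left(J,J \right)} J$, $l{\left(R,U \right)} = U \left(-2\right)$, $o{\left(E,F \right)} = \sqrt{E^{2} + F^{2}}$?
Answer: $i \sqrt{2626} \approx 51.245 i$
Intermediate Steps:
$l{\left(R,U \right)} = - 2 U$
$m{\left(J \right)} = 2 - 2 J^{2}$ ($m{\left(J \right)} = 2 + - 2 J J = 2 - 2 J^{2}$)
$\sqrt{-2356 + m{\left(o{\left(3,-5 \right)} 2 \right)}} = \sqrt{-2356 + \left(2 - 2 \left(\sqrt{3^{2} + \left(-5\right)^{2}} \cdot 2\right)^{2}\right)} = \sqrt{-2356 + \left(2 - 2 \left(\sqrt{9 + 25} \cdot 2\right)^{2}\right)} = \sqrt{-2356 + \left(2 - 2 \left(\sqrt{34} \cdot 2\right)^{2}\right)} = \sqrt{-2356 + \left(2 - 2 \left(2 \sqrt{34}\right)^{2}\right)} = \sqrt{-2356 + \left(2 - 272\right)} = \sqrt{-2356 - 270} = \sqrt{-2626} = i \sqrt{2626}$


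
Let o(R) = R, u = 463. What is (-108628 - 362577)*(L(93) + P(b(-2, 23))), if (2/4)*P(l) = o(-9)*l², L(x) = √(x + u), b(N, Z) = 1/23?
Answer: 8481690/529 - 942410*√139 ≈ -1.1095e+7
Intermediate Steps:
b(N, Z) = 1/23
L(x) = √(463 + x) (L(x) = √(x + 463) = √(463 + x))
P(l) = -18*l² (P(l) = 2*(-9*l²) = -18*l²)
(-108628 - 362577)*(L(93) + P(b(-2, 23))) = (-108628 - 362577)*(√(463 + 93) - 18*(1/23)²) = -471205*(√556 - 18*1/529) = -471205*(2*√139 - 18/529) = -471205*(-18/529 + 2*√139) = 8481690/529 - 942410*√139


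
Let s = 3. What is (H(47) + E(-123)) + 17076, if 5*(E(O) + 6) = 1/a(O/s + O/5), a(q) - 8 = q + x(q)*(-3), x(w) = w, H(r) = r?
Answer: 11913433/696 ≈ 17117.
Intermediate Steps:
a(q) = 8 - 2*q (a(q) = 8 + (q + q*(-3)) = 8 + (q - 3*q) = 8 - 2*q)
E(O) = -6 + 1/(5*(8 - 16*O/15)) (E(O) = -6 + 1/(5*(8 - 2*(O/3 + O/5))) = -6 + 1/(5*(8 - 16*O/15)))
(H(47) + E(-123)) + 17076 = (47 + 3*(-239 + 32*(-123))/(8*(15 - 2*(-123)))) + 17076 = (47 + 3*(-239 - 3936)/(8*(15 + 246))) + 17076 = (47 + (3/8)*(-4175)/261) + 17076 = (47 + (3/8)*(1/261)*(-4175)) + 17076 = (47 - 4175/696) + 17076 = 28537/696 + 17076 = 11913433/696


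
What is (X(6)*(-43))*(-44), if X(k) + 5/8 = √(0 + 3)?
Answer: -2365/2 + 1892*√3 ≈ 2094.5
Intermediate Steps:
X(k) = -5/8 + √3 (X(k) = -5/8 + √(0 + 3) = -5/8 + √3)
(X(6)*(-43))*(-44) = ((-5/8 + √3)*(-43))*(-44) = (215/8 - 43*√3)*(-44) = -2365/2 + 1892*√3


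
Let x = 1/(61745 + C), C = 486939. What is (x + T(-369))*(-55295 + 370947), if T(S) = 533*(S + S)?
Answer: -17031559691651255/137171 ≈ -1.2416e+11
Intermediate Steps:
T(S) = 1066*S (T(S) = 533*(2*S) = 1066*S)
x = 1/548684 (x = 1/(61745 + 486939) = 1/548684 ≈ 1.8225e-6)
(x + T(-369))*(-55295 + 370947) = (1/548684 + 1066*(-369))*(-55295 + 370947) = (1/548684 - 393354)*315652 = -215827046135/548684*315652 = -17031559691651255/137171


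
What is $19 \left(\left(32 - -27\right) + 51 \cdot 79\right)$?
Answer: $77672$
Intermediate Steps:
$19 \left(\left(32 - -27\right) + 51 \cdot 79\right) = 19 \left(\left(32 + 27\right) + 4029\right) = 19 \left(59 + 4029\right) = 19 \cdot 4088 = 77672$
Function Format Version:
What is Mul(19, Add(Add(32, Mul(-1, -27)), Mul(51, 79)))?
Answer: 77672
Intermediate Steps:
Mul(19, Add(Add(32, Mul(-1, -27)), Mul(51, 79))) = Mul(19, Add(Add(32, 27), 4029)) = Mul(19, Add(59, 4029)) = Mul(19, 4088) = 77672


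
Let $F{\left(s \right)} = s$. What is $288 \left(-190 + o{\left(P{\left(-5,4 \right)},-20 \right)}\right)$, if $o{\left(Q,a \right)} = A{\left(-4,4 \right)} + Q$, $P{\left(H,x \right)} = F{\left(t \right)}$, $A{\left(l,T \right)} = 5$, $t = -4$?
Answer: $-54432$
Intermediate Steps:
$P{\left(H,x \right)} = -4$
$o{\left(Q,a \right)} = 5 + Q$
$288 \left(-190 + o{\left(P{\left(-5,4 \right)},-20 \right)}\right) = 288 \left(-190 + \left(5 - 4\right)\right) = 288 \left(-190 + 1\right) = 288 \left(-189\right) = -54432$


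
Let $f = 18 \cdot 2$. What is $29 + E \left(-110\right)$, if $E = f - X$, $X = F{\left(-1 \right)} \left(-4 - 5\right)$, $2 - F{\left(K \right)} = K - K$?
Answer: $-5911$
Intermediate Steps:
$F{\left(K \right)} = 2$ ($F{\left(K \right)} = 2 - \left(K - K\right) = 2 - 0 = 2 + 0 = 2$)
$f = 36$
$X = -18$ ($X = 2 \left(-4 - 5\right) = 2 \left(-9\right) = -18$)
$E = 54$ ($E = 36 - -18 = 36 + 18 = 54$)
$29 + E \left(-110\right) = 29 + 54 \left(-110\right) = 29 - 5940 = -5911$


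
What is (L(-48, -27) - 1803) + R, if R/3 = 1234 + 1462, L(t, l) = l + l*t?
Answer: 7554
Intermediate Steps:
R = 8088 (R = 3*(1234 + 1462) = 3*2696 = 8088)
(L(-48, -27) - 1803) + R = (-27*(1 - 48) - 1803) + 8088 = (-27*(-47) - 1803) + 8088 = (1269 - 1803) + 8088 = -534 + 8088 = 7554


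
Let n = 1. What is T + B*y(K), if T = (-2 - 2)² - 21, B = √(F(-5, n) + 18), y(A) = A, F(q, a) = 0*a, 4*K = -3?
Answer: -5 - 9*√2/4 ≈ -8.1820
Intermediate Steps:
K = -¾ (K = (¼)*(-3) = -¾ ≈ -0.75000)
F(q, a) = 0
B = 3*√2 (B = √(0 + 18) = √18 = 3*√2 ≈ 4.2426)
T = -5 (T = (-4)² - 21 = 16 - 21 = -5)
T + B*y(K) = -5 + (3*√2)*(-¾) = -5 - 9*√2/4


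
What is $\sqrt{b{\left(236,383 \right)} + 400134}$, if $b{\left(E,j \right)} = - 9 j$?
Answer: $\sqrt{396687} \approx 629.83$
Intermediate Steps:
$\sqrt{b{\left(236,383 \right)} + 400134} = \sqrt{\left(-9\right) 383 + 400134} = \sqrt{-3447 + 400134} = \sqrt{396687}$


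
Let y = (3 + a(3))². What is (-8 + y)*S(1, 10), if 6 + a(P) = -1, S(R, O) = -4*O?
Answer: -320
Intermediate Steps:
a(P) = -7 (a(P) = -6 - 1 = -7)
y = 16 (y = (3 - 7)² = (-4)² = 16)
(-8 + y)*S(1, 10) = (-8 + 16)*(-4*10) = 8*(-40) = -320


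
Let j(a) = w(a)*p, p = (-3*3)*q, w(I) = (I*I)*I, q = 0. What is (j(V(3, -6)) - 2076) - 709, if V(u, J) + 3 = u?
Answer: -2785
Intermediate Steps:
w(I) = I**3 (w(I) = I**2*I = I**3)
V(u, J) = -3 + u
p = 0 (p = -3*3*0 = -9*0 = 0)
j(a) = 0 (j(a) = a**3*0 = 0)
(j(V(3, -6)) - 2076) - 709 = (0 - 2076) - 709 = -2076 - 709 = -2785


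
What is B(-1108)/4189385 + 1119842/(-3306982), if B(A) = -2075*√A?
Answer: -559921/1653491 - 830*I*√277/837877 ≈ -0.33863 - 0.016487*I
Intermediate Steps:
B(-1108)/4189385 + 1119842/(-3306982) = -4150*I*√277/4189385 + 1119842/(-3306982) = -4150*I*√277*(1/4189385) + 1119842*(-1/3306982) = -4150*I*√277*(1/4189385) - 559921/1653491 = -830*I*√277/837877 - 559921/1653491 = -559921/1653491 - 830*I*√277/837877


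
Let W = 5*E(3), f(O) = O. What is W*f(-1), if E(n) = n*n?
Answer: -45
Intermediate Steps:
E(n) = n²
W = 45 (W = 5*3² = 5*9 = 45)
W*f(-1) = 45*(-1) = -45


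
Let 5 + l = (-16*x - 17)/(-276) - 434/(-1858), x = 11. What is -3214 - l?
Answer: -823039625/256404 ≈ -3209.9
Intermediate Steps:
l = -1042831/256404 (l = -5 + ((-16*11 - 17)/(-276) - 434/(-1858)) = -5 + ((-176 - 17)*(-1/276) - 434*(-1/1858)) = -5 + (-193*(-1/276) + 217/929) = -5 + (193/276 + 217/929) = -5 + 239189/256404 = -1042831/256404 ≈ -4.0671)
-3214 - l = -3214 - 1*(-1042831/256404) = -3214 + 1042831/256404 = -823039625/256404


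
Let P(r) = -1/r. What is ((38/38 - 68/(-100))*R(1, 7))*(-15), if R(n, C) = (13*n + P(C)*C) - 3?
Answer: -1134/5 ≈ -226.80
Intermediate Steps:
R(n, C) = -4 + 13*n (R(n, C) = (13*n + (-1/C)*C) - 3 = (13*n - 1) - 3 = (-1 + 13*n) - 3 = -4 + 13*n)
((38/38 - 68/(-100))*R(1, 7))*(-15) = ((38/38 - 68/(-100))*(-4 + 13*1))*(-15) = ((38*(1/38) - 68*(-1/100))*(-4 + 13))*(-15) = ((1 + 17/25)*9)*(-15) = ((42/25)*9)*(-15) = (378/25)*(-15) = -1134/5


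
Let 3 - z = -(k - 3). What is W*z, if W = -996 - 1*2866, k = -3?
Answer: 11586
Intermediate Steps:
W = -3862 (W = -996 - 2866 = -3862)
z = -3 (z = 3 - (-1)*(-3 - 3) = 3 - (-1)*(-6) = 3 - 1*6 = 3 - 6 = -3)
W*z = -3862*(-3) = 11586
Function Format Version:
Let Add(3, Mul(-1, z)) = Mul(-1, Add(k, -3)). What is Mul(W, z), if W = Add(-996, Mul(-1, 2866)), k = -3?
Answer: 11586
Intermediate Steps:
W = -3862 (W = Add(-996, -2866) = -3862)
z = -3 (z = Add(3, Mul(-1, Mul(-1, Add(-3, -3)))) = Add(3, Mul(-1, Mul(-1, -6))) = Add(3, Mul(-1, 6)) = Add(3, -6) = -3)
Mul(W, z) = Mul(-3862, -3) = 11586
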